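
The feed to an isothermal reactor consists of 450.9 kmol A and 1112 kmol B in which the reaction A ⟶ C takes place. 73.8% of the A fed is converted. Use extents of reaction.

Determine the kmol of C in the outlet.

A reacted = 0.738 × 450.9 = 332.8 kmol; ν_A = −1, so ξ = 332.8/1 = 332.8 kmol.
Outlet amounts (n = n₀ + ν ξ):
  A: 450.9 − 1(332.8) = 118.1
  C: 0 + 1(332.8) = 332.8
  B: 1112 (inert)

333 kmol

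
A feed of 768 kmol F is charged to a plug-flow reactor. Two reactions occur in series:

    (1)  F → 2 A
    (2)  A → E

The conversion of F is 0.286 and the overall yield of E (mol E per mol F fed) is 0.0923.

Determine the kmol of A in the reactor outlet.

Conversion of F: F consumed = 1ξ₁ = 0.286 × 768 → ξ₁ = 219.6 kmol.
Yield of E: 1ξ₂ / 768 = 0.0923 → ξ₂ = 70.89 kmol.
Outlet amounts (n = n₀ + Σ ν·ξ):
  F: 768 − 1(219.6) = 548.4
  A: 0 + 2(219.6) − 1(70.89) = 368.4
  E: 0 + 1(70.89) = 70.89

368 kmol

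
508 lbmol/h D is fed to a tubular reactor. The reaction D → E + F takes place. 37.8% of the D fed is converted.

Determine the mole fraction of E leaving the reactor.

0.274

D reacted = 0.378 × 508 = 192 lbmol/h; ν_D = −1, so ξ = 192/1 = 192 lbmol/h.
Outlet amounts (n = n₀ + ν ξ):
  D: 508 − 1(192) = 316
  E: 0 + 1(192) = 192
  F: 0 + 1(192) = 192
Total out = 700 lbmol/h; y_E = 192 / 700 = 0.2743.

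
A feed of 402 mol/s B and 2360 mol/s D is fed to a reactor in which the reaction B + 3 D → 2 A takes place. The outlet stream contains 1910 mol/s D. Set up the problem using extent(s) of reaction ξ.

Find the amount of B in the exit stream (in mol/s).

For D: n = n₀ − 3ξ → 1910 = 2360 − 3ξ, giving ξ = 150 mol/s.
Outlet amounts (n = n₀ + ν ξ):
  B: 402 − 1(150) = 252
  D: 2360 − 3(150) = 1910
  A: 0 + 2(150) = 300

252 mol/s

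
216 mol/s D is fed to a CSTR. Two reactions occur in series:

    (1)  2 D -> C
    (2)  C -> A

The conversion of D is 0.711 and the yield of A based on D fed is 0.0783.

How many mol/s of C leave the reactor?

Conversion of D: D consumed = 2ξ₁ = 0.711 × 216 → ξ₁ = 76.79 mol/s.
Yield of A: 1ξ₂ / 216 = 0.0783 → ξ₂ = 16.91 mol/s.
Outlet amounts (n = n₀ + Σ ν·ξ):
  D: 216 − 2(76.79) = 62.42
  C: 0 + 1(76.79) − 1(16.91) = 59.88
  A: 0 + 1(16.91) = 16.91

59.9 mol/s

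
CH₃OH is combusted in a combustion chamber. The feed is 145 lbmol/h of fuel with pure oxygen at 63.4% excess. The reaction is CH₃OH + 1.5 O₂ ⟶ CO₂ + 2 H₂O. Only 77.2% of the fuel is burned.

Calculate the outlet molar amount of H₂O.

Stoichiometric O₂ = 1.5 × 145 = 217.5 lbmol/h; O₂ fed = 217.5 × 1.634 = 355.4 lbmol/h.
Fuel reacted = 0.772 × 145 → ξ = 111.9 lbmol/h.
Outlet (n = n₀ + ν ξ):
  CH₃OH: 145 − 1(111.9) = 33.06
  O₂: 355.4 − 1.5(111.9) = 187.5
  CO₂: 0 + 1(111.9) = 111.9
  H₂O: 0 + 2(111.9) = 223.9

224 lbmol/h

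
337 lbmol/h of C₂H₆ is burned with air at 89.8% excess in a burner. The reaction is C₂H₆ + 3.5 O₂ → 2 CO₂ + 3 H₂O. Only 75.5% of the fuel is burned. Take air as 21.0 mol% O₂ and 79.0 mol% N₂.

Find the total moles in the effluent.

Stoichiometric O₂ = 3.5 × 337 = 1180 lbmol/h; O₂ fed = 1180 × 1.898 = 2239 lbmol/h.
N₂ fed = 2239 × 79/21 = 8422 lbmol/h.
Fuel reacted = 0.755 × 337 → ξ = 254.4 lbmol/h.
Outlet (n = n₀ + ν ξ):
  C₂H₆: 337 − 1(254.4) = 82.56
  O₂: 2239 − 3.5(254.4) = 1348
  N₂: 8422 (inert)
  CO₂: 0 + 2(254.4) = 508.9
  H₂O: 0 + 3(254.4) = 763.3
Total out = 82.56 + 1348 + 8422 + 508.9 + 763.3 = 11120 lbmol/h.

11100 lbmol/h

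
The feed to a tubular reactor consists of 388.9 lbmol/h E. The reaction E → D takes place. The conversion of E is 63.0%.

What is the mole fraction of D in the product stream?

0.63

E reacted = 0.63 × 388.9 = 245 lbmol/h; ν_E = −1, so ξ = 245/1 = 245 lbmol/h.
Outlet amounts (n = n₀ + ν ξ):
  E: 388.9 − 1(245) = 143.9
  D: 0 + 1(245) = 245
Total out = 388.9 lbmol/h; y_D = 245 / 388.9 = 0.63.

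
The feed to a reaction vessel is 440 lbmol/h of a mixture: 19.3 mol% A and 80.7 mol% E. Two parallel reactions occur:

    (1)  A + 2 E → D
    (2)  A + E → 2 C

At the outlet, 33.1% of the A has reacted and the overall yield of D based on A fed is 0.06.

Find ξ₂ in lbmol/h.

ξ₂ = 23 lbmol/h

Yield of D: 1ξ₁ / 84.92 = 0.06 → ξ₁ = 5.095 lbmol/h.
Conversion of A: 1ξ₁ + 1ξ₂ = 0.331 × 84.92 = 28.11 → ξ₂ = 23.01 lbmol/h.
Outlet amounts (n = n₀ + Σ ν·ξ):
  A: 84.92 − 1(5.095) − 1(23.01) = 56.81
  E: 355.1 − 2(5.095) − 1(23.01) = 321.9
  D: 0 + 1(5.095) = 5.095
  C: 0 + 2(23.01) = 46.03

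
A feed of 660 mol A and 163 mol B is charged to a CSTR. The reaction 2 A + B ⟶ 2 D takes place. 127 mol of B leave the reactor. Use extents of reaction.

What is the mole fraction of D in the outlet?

0.0915

For B: n = n₀ − 1ξ → 127 = 163 − 1ξ, giving ξ = 36 mol.
Outlet amounts (n = n₀ + ν ξ):
  A: 660 − 2(36) = 588
  B: 163 − 1(36) = 127
  D: 0 + 2(36) = 72
Total out = 787 mol; y_D = 72 / 787 = 0.09149.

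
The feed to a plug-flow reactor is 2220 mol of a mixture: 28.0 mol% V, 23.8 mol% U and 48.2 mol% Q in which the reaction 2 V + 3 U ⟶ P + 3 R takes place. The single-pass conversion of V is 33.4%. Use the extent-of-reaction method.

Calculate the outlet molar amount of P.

104 mol

V reacted = 0.334 × 621.6 = 207.6 mol; ν_V = −2, so ξ = 207.6/2 = 103.8 mol.
Outlet amounts (n = n₀ + ν ξ):
  V: 621.6 − 2(103.8) = 414
  U: 528.4 − 3(103.8) = 216.9
  P: 0 + 1(103.8) = 103.8
  R: 0 + 3(103.8) = 311.4
  Q: 1070 (inert)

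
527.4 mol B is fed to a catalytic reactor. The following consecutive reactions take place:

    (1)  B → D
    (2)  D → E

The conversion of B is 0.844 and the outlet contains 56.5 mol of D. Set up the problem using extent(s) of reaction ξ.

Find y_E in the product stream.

0.737

Conversion of B: B consumed = 1ξ₁ = 0.844 × 527.4 → ξ₁ = 445.1 mol.
D balance: n_D = 0 + 1ξ₁ − 1ξ₂ = 56.5 → ξ₂ = (1·445.1 − 56.5)/1 = 388.6 mol.
Outlet amounts (n = n₀ + Σ ν·ξ):
  B: 527.4 − 1(445.1) = 82.27
  D: 0 + 1(445.1) − 1(388.6) = 56.5
  E: 0 + 1(388.6) = 388.6
Total out = 527.4 mol; y_E = 388.6 / 527.4 = 0.7369.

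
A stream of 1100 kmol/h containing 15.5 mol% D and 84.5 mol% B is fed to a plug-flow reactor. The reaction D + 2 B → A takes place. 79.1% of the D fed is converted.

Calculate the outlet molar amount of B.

D reacted = 0.791 × 170.5 = 134.9 kmol/h; ν_D = −1, so ξ = 134.9/1 = 134.9 kmol/h.
Outlet amounts (n = n₀ + ν ξ):
  D: 170.5 − 1(134.9) = 35.63
  B: 929.5 − 2(134.9) = 659.8
  A: 0 + 1(134.9) = 134.9

660 kmol/h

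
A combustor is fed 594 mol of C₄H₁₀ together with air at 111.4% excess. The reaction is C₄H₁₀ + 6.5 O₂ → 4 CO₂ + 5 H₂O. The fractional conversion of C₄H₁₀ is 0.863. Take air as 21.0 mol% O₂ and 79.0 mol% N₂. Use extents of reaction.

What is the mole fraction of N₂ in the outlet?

Stoichiometric O₂ = 6.5 × 594 = 3861 mol; O₂ fed = 3861 × 2.114 = 8162 mol.
N₂ fed = 8162 × 79/21 = 30710 mol.
Fuel reacted = 0.863 × 594 → ξ = 512.6 mol.
Outlet (n = n₀ + ν ξ):
  C₄H₁₀: 594 − 1(512.6) = 81.38
  O₂: 8162 − 6.5(512.6) = 4830
  N₂: 30710 (inert)
  CO₂: 0 + 4(512.6) = 2050
  H₂O: 0 + 5(512.6) = 2563
Total out = 40230 mol; y_N₂ = 30710 / 40230 = 0.7632.

0.763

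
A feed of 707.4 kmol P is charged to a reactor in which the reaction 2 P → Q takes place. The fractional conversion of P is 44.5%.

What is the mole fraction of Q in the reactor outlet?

P reacted = 0.445 × 707.4 = 314.8 kmol; ν_P = −2, so ξ = 314.8/2 = 157.4 kmol.
Outlet amounts (n = n₀ + ν ξ):
  P: 707.4 − 2(157.4) = 392.6
  Q: 0 + 1(157.4) = 157.4
Total out = 550 kmol; y_Q = 157.4 / 550 = 0.2862.

0.286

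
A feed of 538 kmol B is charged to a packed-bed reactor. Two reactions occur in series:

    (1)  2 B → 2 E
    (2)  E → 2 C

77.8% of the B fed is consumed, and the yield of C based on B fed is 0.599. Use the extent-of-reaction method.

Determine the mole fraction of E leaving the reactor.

Conversion of B: B consumed = 2ξ₁ = 0.778 × 538 → ξ₁ = 209.3 kmol.
Yield of C: 2ξ₂ / 538 = 0.599 → ξ₂ = 161.1 kmol.
Outlet amounts (n = n₀ + Σ ν·ξ):
  B: 538 − 2(209.3) = 119.4
  E: 0 + 2(209.3) − 1(161.1) = 257.4
  C: 0 + 2(161.1) = 322.3
Total out = 699.1 kmol; y_E = 257.4 / 699.1 = 0.3682.

0.368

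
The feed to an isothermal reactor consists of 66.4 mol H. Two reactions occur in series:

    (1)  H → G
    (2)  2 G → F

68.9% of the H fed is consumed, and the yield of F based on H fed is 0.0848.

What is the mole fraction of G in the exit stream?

0.568

Conversion of H: H consumed = 1ξ₁ = 0.689 × 66.4 → ξ₁ = 45.75 mol.
Yield of F: 1ξ₂ / 66.4 = 0.0848 → ξ₂ = 5.631 mol.
Outlet amounts (n = n₀ + Σ ν·ξ):
  H: 66.4 − 1(45.75) = 20.65
  G: 0 + 1(45.75) − 2(5.631) = 34.49
  F: 0 + 1(5.631) = 5.631
Total out = 60.77 mol; y_G = 34.49 / 60.77 = 0.5675.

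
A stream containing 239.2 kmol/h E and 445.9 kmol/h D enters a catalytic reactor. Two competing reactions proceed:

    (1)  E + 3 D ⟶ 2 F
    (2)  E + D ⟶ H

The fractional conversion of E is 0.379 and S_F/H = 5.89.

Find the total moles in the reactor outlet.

527 kmol/h

Conversion of E: E consumed = 0.379 × 239.2 = 90.66 kmol/h = 1ξ₁ + 1ξ₂.
Selectivity: 2ξ₁ / (1ξ₂) = 5.89 → ξ₁ = 2.945 ξ₂.
Substitute: (1·2.945 + 1) ξ₂ = 90.66 → ξ₂ = 22.98 kmol/h, ξ₁ = 67.68 kmol/h.
Outlet amounts (n = n₀ + Σ ν·ξ):
  E: 239.2 − 1(67.68) − 1(22.98) = 148.5
  D: 445.9 − 3(67.68) − 1(22.98) = 219.9
  F: 0 + 2(67.68) = 135.4
  H: 0 + 1(22.98) = 22.98
Total out = 148.5 + 219.9 + 135.4 + 22.98 = 526.8 kmol/h.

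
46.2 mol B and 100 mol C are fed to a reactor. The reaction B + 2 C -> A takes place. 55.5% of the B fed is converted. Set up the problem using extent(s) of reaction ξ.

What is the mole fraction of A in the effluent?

B reacted = 0.555 × 46.2 = 25.64 mol; ν_B = −1, so ξ = 25.64/1 = 25.64 mol.
Outlet amounts (n = n₀ + ν ξ):
  B: 46.2 − 1(25.64) = 20.56
  C: 100 − 2(25.64) = 48.72
  A: 0 + 1(25.64) = 25.64
Total out = 94.92 mol; y_A = 25.64 / 94.92 = 0.2701.

0.27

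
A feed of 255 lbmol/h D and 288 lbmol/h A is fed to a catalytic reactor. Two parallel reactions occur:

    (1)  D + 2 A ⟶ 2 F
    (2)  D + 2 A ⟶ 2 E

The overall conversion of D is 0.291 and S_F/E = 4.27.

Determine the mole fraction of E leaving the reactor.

Conversion of D: D consumed = 0.291 × 255 = 74.2 lbmol/h = 1ξ₁ + 1ξ₂.
Selectivity: 2ξ₁ / (2ξ₂) = 4.27 → ξ₁ = 4.27 ξ₂.
Substitute: (1·4.27 + 1) ξ₂ = 74.2 → ξ₂ = 14.08 lbmol/h, ξ₁ = 60.12 lbmol/h.
Outlet amounts (n = n₀ + Σ ν·ξ):
  D: 255 − 1(60.12) − 1(14.08) = 180.8
  A: 288 − 2(60.12) − 2(14.08) = 139.6
  F: 0 + 2(60.12) = 120.2
  E: 0 + 2(14.08) = 28.16
Total out = 468.8 lbmol/h; y_E = 28.16 / 468.8 = 0.06007.

0.0601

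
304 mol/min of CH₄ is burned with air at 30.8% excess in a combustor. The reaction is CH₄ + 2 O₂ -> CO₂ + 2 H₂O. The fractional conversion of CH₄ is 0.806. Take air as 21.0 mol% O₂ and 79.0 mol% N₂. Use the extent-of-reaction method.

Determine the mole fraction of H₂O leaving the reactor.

0.12

Stoichiometric O₂ = 2 × 304 = 608 mol/min; O₂ fed = 608 × 1.308 = 795.3 mol/min.
N₂ fed = 795.3 × 79/21 = 2992 mol/min.
Fuel reacted = 0.806 × 304 → ξ = 245 mol/min.
Outlet (n = n₀ + ν ξ):
  CH₄: 304 − 1(245) = 58.98
  O₂: 795.3 − 2(245) = 305.2
  N₂: 2992 (inert)
  CO₂: 0 + 1(245) = 245
  H₂O: 0 + 2(245) = 490
Total out = 4091 mol/min; y_H₂O = 490 / 4091 = 0.1198.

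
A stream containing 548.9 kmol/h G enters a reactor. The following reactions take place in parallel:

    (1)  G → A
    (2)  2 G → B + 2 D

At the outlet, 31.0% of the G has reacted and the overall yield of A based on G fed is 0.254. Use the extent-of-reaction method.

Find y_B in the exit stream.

Yield of A: 1ξ₁ / 548.9 = 0.254 → ξ₁ = 139.4 kmol/h.
Conversion of G: 1ξ₁ + 2ξ₂ = 0.31 × 548.9 = 170.2 → ξ₂ = 15.37 kmol/h.
Outlet amounts (n = n₀ + Σ ν·ξ):
  G: 548.9 − 1(139.4) − 2(15.37) = 378.7
  A: 0 + 1(139.4) = 139.4
  B: 0 + 1(15.37) = 15.37
  D: 0 + 2(15.37) = 30.74
Total out = 564.3 kmol/h; y_B = 15.37 / 564.3 = 0.02724.

0.0272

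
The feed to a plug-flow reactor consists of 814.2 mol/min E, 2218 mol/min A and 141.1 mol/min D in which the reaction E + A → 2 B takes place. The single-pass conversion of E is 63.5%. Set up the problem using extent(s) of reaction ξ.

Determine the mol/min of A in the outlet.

E reacted = 0.635 × 814.2 = 517 mol/min; ν_E = −1, so ξ = 517/1 = 517 mol/min.
Outlet amounts (n = n₀ + ν ξ):
  E: 814.2 − 1(517) = 297.2
  A: 2218 − 1(517) = 1701
  B: 0 + 2(517) = 1034
  D: 141.1 (inert)

1700 mol/min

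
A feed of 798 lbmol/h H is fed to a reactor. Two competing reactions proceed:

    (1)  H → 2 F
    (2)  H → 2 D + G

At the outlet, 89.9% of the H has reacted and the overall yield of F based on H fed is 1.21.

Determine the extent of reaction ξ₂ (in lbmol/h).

ξ₂ = 235 lbmol/h

Yield of F: 2ξ₁ / 798 = 1.21 → ξ₁ = 482.8 lbmol/h.
Conversion of H: 1ξ₁ + 1ξ₂ = 0.899 × 798 = 717.4 → ξ₂ = 234.6 lbmol/h.
Outlet amounts (n = n₀ + Σ ν·ξ):
  H: 798 − 1(482.8) − 1(234.6) = 80.6
  F: 0 + 2(482.8) = 965.6
  D: 0 + 2(234.6) = 469.2
  G: 0 + 1(234.6) = 234.6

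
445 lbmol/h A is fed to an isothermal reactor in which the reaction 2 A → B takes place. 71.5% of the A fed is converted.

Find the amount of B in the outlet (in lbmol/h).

159 lbmol/h

A reacted = 0.715 × 445 = 318.2 lbmol/h; ν_A = −2, so ξ = 318.2/2 = 159.1 lbmol/h.
Outlet amounts (n = n₀ + ν ξ):
  A: 445 − 2(159.1) = 126.8
  B: 0 + 1(159.1) = 159.1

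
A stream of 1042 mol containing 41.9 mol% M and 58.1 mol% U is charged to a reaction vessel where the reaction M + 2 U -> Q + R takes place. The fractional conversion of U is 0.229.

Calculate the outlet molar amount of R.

69.3 mol

U reacted = 0.229 × 605.4 = 138.6 mol; ν_U = −2, so ξ = 138.6/2 = 69.32 mol.
Outlet amounts (n = n₀ + ν ξ):
  M: 436.6 − 1(69.32) = 367.3
  U: 605.4 − 2(69.32) = 466.8
  Q: 0 + 1(69.32) = 69.32
  R: 0 + 1(69.32) = 69.32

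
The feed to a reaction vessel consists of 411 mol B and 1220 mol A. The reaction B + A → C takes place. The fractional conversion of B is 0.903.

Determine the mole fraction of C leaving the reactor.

B reacted = 0.903 × 411 = 371.1 mol; ν_B = −1, so ξ = 371.1/1 = 371.1 mol.
Outlet amounts (n = n₀ + ν ξ):
  B: 411 − 1(371.1) = 39.87
  A: 1220 − 1(371.1) = 848.9
  C: 0 + 1(371.1) = 371.1
Total out = 1260 mol; y_C = 371.1 / 1260 = 0.2946.

0.295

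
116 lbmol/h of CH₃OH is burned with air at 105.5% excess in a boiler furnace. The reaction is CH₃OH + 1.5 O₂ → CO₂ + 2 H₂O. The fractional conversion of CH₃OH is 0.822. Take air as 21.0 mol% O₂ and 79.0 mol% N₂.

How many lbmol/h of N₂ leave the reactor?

Stoichiometric O₂ = 1.5 × 116 = 174 lbmol/h; O₂ fed = 174 × 2.055 = 357.6 lbmol/h.
N₂ fed = 357.6 × 79/21 = 1345 lbmol/h.
Fuel reacted = 0.822 × 116 → ξ = 95.35 lbmol/h.
Outlet (n = n₀ + ν ξ):
  CH₃OH: 116 − 1(95.35) = 20.65
  O₂: 357.6 − 1.5(95.35) = 214.5
  N₂: 1345 (inert)
  CO₂: 0 + 1(95.35) = 95.35
  H₂O: 0 + 2(95.35) = 190.7

1350 lbmol/h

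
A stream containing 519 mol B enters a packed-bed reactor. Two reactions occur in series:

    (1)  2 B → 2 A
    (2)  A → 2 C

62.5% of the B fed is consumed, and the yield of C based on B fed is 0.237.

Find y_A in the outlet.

Conversion of B: B consumed = 2ξ₁ = 0.625 × 519 → ξ₁ = 162.2 mol.
Yield of C: 2ξ₂ / 519 = 0.237 → ξ₂ = 61.5 mol.
Outlet amounts (n = n₀ + Σ ν·ξ):
  B: 519 − 2(162.2) = 194.6
  A: 0 + 2(162.2) − 1(61.5) = 262.9
  C: 0 + 2(61.5) = 123
Total out = 580.5 mol; y_A = 262.9 / 580.5 = 0.4528.

0.453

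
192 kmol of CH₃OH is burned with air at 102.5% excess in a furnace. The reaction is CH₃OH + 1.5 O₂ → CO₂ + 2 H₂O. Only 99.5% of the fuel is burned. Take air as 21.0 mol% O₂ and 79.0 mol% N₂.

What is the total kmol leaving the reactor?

Stoichiometric O₂ = 1.5 × 192 = 288 kmol; O₂ fed = 288 × 2.025 = 583.2 kmol.
N₂ fed = 583.2 × 79/21 = 2194 kmol.
Fuel reacted = 0.995 × 192 → ξ = 191 kmol.
Outlet (n = n₀ + ν ξ):
  CH₃OH: 192 − 1(191) = 0.96
  O₂: 583.2 − 1.5(191) = 296.6
  N₂: 2194 (inert)
  CO₂: 0 + 1(191) = 191
  H₂O: 0 + 2(191) = 382.1
Total out = 0.96 + 296.6 + 2194 + 191 + 382.1 = 3065 kmol.

3060 kmol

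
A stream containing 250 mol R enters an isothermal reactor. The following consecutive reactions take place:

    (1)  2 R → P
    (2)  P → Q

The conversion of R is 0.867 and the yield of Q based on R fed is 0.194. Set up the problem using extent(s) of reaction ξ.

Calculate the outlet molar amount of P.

59.9 mol

Conversion of R: R consumed = 2ξ₁ = 0.867 × 250 → ξ₁ = 108.4 mol.
Yield of Q: 1ξ₂ / 250 = 0.194 → ξ₂ = 48.5 mol.
Outlet amounts (n = n₀ + Σ ν·ξ):
  R: 250 − 2(108.4) = 33.25
  P: 0 + 1(108.4) − 1(48.5) = 59.88
  Q: 0 + 1(48.5) = 48.5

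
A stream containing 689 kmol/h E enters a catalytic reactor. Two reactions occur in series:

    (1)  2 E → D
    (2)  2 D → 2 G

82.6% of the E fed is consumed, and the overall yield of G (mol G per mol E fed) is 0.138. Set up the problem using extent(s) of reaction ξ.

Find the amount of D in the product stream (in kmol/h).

Conversion of E: E consumed = 2ξ₁ = 0.826 × 689 → ξ₁ = 284.6 kmol/h.
Yield of G: 2ξ₂ / 689 = 0.138 → ξ₂ = 47.54 kmol/h.
Outlet amounts (n = n₀ + Σ ν·ξ):
  E: 689 − 2(284.6) = 119.9
  D: 0 + 1(284.6) − 2(47.54) = 189.5
  G: 0 + 2(47.54) = 95.08

189 kmol/h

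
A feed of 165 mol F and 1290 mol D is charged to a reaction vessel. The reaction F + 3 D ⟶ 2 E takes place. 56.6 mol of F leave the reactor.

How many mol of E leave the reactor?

For F: n = n₀ − 1ξ → 56.6 = 165 − 1ξ, giving ξ = 108.4 mol.
Outlet amounts (n = n₀ + ν ξ):
  F: 165 − 1(108.4) = 56.6
  D: 1290 − 3(108.4) = 964.8
  E: 0 + 2(108.4) = 216.8

217 mol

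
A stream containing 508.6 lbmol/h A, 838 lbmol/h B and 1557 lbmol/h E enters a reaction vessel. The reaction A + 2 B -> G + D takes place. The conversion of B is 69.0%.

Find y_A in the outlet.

B reacted = 0.69 × 838 = 578.2 lbmol/h; ν_B = −2, so ξ = 578.2/2 = 289.1 lbmol/h.
Outlet amounts (n = n₀ + ν ξ):
  A: 508.6 − 1(289.1) = 219.5
  B: 838 − 2(289.1) = 259.8
  G: 0 + 1(289.1) = 289.1
  D: 0 + 1(289.1) = 289.1
  E: 1557 (inert)
Total out = 2614 lbmol/h; y_A = 219.5 / 2614 = 0.08395.

0.084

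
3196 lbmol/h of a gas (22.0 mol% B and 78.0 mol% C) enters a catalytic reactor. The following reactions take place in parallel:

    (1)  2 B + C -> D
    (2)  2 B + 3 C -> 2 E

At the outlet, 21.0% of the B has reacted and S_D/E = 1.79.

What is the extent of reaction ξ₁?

Conversion of B: B consumed = 0.21 × 703.1 = 147.7 lbmol/h = 2ξ₁ + 2ξ₂.
Selectivity: 1ξ₁ / (2ξ₂) = 1.79 → ξ₁ = 3.58 ξ₂.
Substitute: (2·3.58 + 2) ξ₂ = 147.7 → ξ₂ = 16.12 lbmol/h, ξ₁ = 57.71 lbmol/h.
Outlet amounts (n = n₀ + Σ ν·ξ):
  B: 703.1 − 2(57.71) − 2(16.12) = 555.5
  C: 2493 − 1(57.71) − 3(16.12) = 2387
  D: 0 + 1(57.71) = 57.71
  E: 0 + 2(16.12) = 32.24

ξ₁ = 57.7 lbmol/h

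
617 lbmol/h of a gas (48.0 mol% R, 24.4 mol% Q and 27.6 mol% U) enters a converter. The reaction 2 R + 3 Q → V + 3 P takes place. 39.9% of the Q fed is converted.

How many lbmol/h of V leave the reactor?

Q reacted = 0.399 × 150.5 = 60.07 lbmol/h; ν_Q = −3, so ξ = 60.07/3 = 20.02 lbmol/h.
Outlet amounts (n = n₀ + ν ξ):
  R: 296.2 − 2(20.02) = 256.1
  Q: 150.5 − 3(20.02) = 90.48
  V: 0 + 1(20.02) = 20.02
  P: 0 + 3(20.02) = 60.07
  U: 170.3 (inert)

20 lbmol/h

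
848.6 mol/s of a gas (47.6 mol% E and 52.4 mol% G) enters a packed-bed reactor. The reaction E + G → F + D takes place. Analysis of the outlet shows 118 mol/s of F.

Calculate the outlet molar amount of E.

For F: n = n₀ + 1ξ → 118 = 0 + 1ξ, giving ξ = 118 mol/s.
Outlet amounts (n = n₀ + ν ξ):
  E: 403.9 − 1(118) = 285.9
  G: 444.7 − 1(118) = 326.7
  F: 0 + 1(118) = 118
  D: 0 + 1(118) = 118

286 mol/s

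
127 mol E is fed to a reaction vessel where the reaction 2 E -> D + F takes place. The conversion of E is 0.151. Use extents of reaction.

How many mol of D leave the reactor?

9.59 mol

E reacted = 0.151 × 127 = 19.18 mol; ν_E = −2, so ξ = 19.18/2 = 9.588 mol.
Outlet amounts (n = n₀ + ν ξ):
  E: 127 − 2(9.588) = 107.8
  D: 0 + 1(9.588) = 9.588
  F: 0 + 1(9.588) = 9.588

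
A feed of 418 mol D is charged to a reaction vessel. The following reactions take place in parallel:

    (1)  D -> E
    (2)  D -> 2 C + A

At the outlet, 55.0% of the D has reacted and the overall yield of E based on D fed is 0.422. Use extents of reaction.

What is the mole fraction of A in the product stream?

0.102

Yield of E: 1ξ₁ / 418 = 0.422 → ξ₁ = 176.4 mol.
Conversion of D: 1ξ₁ + 1ξ₂ = 0.55 × 418 = 229.9 → ξ₂ = 53.5 mol.
Outlet amounts (n = n₀ + Σ ν·ξ):
  D: 418 − 1(176.4) − 1(53.5) = 188.1
  E: 0 + 1(176.4) = 176.4
  C: 0 + 2(53.5) = 107
  A: 0 + 1(53.5) = 53.5
Total out = 525 mol; y_A = 53.5 / 525 = 0.1019.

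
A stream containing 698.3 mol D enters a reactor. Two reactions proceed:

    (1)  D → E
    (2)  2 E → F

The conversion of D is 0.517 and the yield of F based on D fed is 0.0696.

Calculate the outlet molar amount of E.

264 mol

Conversion of D: D consumed = 1ξ₁ = 0.517 × 698.3 → ξ₁ = 361 mol.
Yield of F: 1ξ₂ / 698.3 = 0.0696 → ξ₂ = 48.6 mol.
Outlet amounts (n = n₀ + Σ ν·ξ):
  D: 698.3 − 1(361) = 337.3
  E: 0 + 1(361) − 2(48.6) = 263.8
  F: 0 + 1(48.6) = 48.6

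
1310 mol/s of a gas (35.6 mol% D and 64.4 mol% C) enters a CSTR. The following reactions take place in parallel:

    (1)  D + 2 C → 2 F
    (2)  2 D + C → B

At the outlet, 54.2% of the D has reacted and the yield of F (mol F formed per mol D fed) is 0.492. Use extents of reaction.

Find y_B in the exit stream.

Yield of F: 2ξ₁ / 466.4 = 0.492 → ξ₁ = 114.7 mol/s.
Conversion of D: 1ξ₁ + 2ξ₂ = 0.542 × 466.4 = 252.8 → ξ₂ = 69.02 mol/s.
Outlet amounts (n = n₀ + Σ ν·ξ):
  D: 466.4 − 1(114.7) − 2(69.02) = 213.6
  C: 843.6 − 2(114.7) − 1(69.02) = 545.2
  F: 0 + 2(114.7) = 229.4
  B: 0 + 1(69.02) = 69.02
Total out = 1057 mol/s; y_B = 69.02 / 1057 = 0.06528.

0.0653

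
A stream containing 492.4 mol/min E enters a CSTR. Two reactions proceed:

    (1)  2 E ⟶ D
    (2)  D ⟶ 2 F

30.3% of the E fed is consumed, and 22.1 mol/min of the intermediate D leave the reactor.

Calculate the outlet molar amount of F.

Conversion of E: E consumed = 2ξ₁ = 0.303 × 492.4 → ξ₁ = 74.6 mol/min.
D balance: n_D = 0 + 1ξ₁ − 1ξ₂ = 22.1 → ξ₂ = (1·74.6 − 22.1)/1 = 52.5 mol/min.
Outlet amounts (n = n₀ + Σ ν·ξ):
  E: 492.4 − 2(74.6) = 343.2
  D: 0 + 1(74.6) − 1(52.5) = 22.1
  F: 0 + 2(52.5) = 105

105 mol/min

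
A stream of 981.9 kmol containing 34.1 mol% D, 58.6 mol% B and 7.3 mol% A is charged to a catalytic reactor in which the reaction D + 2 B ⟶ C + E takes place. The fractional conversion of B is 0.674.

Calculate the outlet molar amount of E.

B reacted = 0.674 × 575.4 = 387.8 kmol; ν_B = −2, so ξ = 387.8/2 = 193.9 kmol.
Outlet amounts (n = n₀ + ν ξ):
  D: 334.8 − 1(193.9) = 140.9
  B: 575.4 − 2(193.9) = 187.6
  C: 0 + 1(193.9) = 193.9
  E: 0 + 1(193.9) = 193.9
  A: 71.68 (inert)

194 kmol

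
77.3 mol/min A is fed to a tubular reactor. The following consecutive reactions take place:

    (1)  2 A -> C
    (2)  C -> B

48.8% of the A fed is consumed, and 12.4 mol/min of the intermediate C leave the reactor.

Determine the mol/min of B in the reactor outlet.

6.46 mol/min

Conversion of A: A consumed = 2ξ₁ = 0.488 × 77.3 → ξ₁ = 18.86 mol/min.
C balance: n_C = 0 + 1ξ₁ − 1ξ₂ = 12.4 → ξ₂ = (1·18.86 − 12.4)/1 = 6.461 mol/min.
Outlet amounts (n = n₀ + Σ ν·ξ):
  A: 77.3 − 2(18.86) = 39.58
  C: 0 + 1(18.86) − 1(6.461) = 12.4
  B: 0 + 1(6.461) = 6.461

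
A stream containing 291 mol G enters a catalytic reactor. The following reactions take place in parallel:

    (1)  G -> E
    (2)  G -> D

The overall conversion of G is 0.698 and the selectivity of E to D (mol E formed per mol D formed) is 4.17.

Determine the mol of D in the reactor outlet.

39.3 mol

Conversion of G: G consumed = 0.698 × 291 = 203.1 mol = 1ξ₁ + 1ξ₂.
Selectivity: 1ξ₁ / (1ξ₂) = 4.17 → ξ₁ = 4.17 ξ₂.
Substitute: (1·4.17 + 1) ξ₂ = 203.1 → ξ₂ = 39.29 mol, ξ₁ = 163.8 mol.
Outlet amounts (n = n₀ + Σ ν·ξ):
  G: 291 − 1(163.8) − 1(39.29) = 87.88
  E: 0 + 1(163.8) = 163.8
  D: 0 + 1(39.29) = 39.29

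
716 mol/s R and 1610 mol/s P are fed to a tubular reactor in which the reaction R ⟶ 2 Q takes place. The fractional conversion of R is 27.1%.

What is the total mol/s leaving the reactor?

R reacted = 0.271 × 716 = 194 mol/s; ν_R = −1, so ξ = 194/1 = 194 mol/s.
Outlet amounts (n = n₀ + ν ξ):
  R: 716 − 1(194) = 522
  Q: 0 + 2(194) = 388.1
  P: 1610 (inert)
Total out = 522 + 388.1 + 1610 = 2520 mol/s.

2520 mol/s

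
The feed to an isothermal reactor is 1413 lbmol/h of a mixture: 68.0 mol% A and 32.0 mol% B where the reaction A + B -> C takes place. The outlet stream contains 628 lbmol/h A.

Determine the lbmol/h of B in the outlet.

119 lbmol/h

For A: n = n₀ − 1ξ → 628 = 960.8 − 1ξ, giving ξ = 332.8 lbmol/h.
Outlet amounts (n = n₀ + ν ξ):
  A: 960.8 − 1(332.8) = 628
  B: 452.2 − 1(332.8) = 119.3
  C: 0 + 1(332.8) = 332.8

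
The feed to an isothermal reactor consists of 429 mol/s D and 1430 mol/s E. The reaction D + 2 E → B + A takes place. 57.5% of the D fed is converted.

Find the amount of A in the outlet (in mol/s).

247 mol/s

D reacted = 0.575 × 429 = 246.7 mol/s; ν_D = −1, so ξ = 246.7/1 = 246.7 mol/s.
Outlet amounts (n = n₀ + ν ξ):
  D: 429 − 1(246.7) = 182.3
  E: 1430 − 2(246.7) = 936.7
  B: 0 + 1(246.7) = 246.7
  A: 0 + 1(246.7) = 246.7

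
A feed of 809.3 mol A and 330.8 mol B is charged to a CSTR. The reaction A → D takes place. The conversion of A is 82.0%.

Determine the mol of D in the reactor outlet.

664 mol

A reacted = 0.82 × 809.3 = 663.6 mol; ν_A = −1, so ξ = 663.6/1 = 663.6 mol.
Outlet amounts (n = n₀ + ν ξ):
  A: 809.3 − 1(663.6) = 145.7
  D: 0 + 1(663.6) = 663.6
  B: 330.8 (inert)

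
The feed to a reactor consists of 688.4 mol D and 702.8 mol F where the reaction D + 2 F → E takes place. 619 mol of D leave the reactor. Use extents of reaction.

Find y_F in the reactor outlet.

0.45

For D: n = n₀ − 1ξ → 619 = 688.4 − 1ξ, giving ξ = 69.4 mol.
Outlet amounts (n = n₀ + ν ξ):
  D: 688.4 − 1(69.4) = 619
  F: 702.8 − 2(69.4) = 564
  E: 0 + 1(69.4) = 69.4
Total out = 1252 mol; y_F = 564 / 1252 = 0.4503.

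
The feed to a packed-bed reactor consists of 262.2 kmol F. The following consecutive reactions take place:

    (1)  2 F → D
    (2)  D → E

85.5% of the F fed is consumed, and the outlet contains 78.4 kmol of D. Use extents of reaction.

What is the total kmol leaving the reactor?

Conversion of F: F consumed = 2ξ₁ = 0.855 × 262.2 → ξ₁ = 112.1 kmol.
D balance: n_D = 0 + 1ξ₁ − 1ξ₂ = 78.4 → ξ₂ = (1·112.1 − 78.4)/1 = 33.69 kmol.
Outlet amounts (n = n₀ + Σ ν·ξ):
  F: 262.2 − 2(112.1) = 38.02
  D: 0 + 1(112.1) − 1(33.69) = 78.4
  E: 0 + 1(33.69) = 33.69
Total out = 38.02 + 78.4 + 33.69 = 150.1 kmol.

150 kmol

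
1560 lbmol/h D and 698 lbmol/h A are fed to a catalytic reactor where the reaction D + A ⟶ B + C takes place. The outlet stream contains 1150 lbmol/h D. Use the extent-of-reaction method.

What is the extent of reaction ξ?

For D: n = n₀ − 1ξ → 1150 = 1560 − 1ξ, giving ξ = 410 lbmol/h.
Outlet amounts (n = n₀ + ν ξ):
  D: 1560 − 1(410) = 1150
  A: 698 − 1(410) = 288
  B: 0 + 1(410) = 410
  C: 0 + 1(410) = 410

ξ = 410 lbmol/h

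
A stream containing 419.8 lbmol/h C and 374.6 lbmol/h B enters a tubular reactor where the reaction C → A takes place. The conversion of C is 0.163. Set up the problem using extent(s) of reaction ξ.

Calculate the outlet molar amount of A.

C reacted = 0.163 × 419.8 = 68.43 lbmol/h; ν_C = −1, so ξ = 68.43/1 = 68.43 lbmol/h.
Outlet amounts (n = n₀ + ν ξ):
  C: 419.8 − 1(68.43) = 351.4
  A: 0 + 1(68.43) = 68.43
  B: 374.6 (inert)

68.4 lbmol/h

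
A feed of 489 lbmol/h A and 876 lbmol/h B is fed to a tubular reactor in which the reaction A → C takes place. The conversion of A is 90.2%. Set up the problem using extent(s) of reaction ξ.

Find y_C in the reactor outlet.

0.323

A reacted = 0.902 × 489 = 441.1 lbmol/h; ν_A = −1, so ξ = 441.1/1 = 441.1 lbmol/h.
Outlet amounts (n = n₀ + ν ξ):
  A: 489 − 1(441.1) = 47.92
  C: 0 + 1(441.1) = 441.1
  B: 876 (inert)
Total out = 1365 lbmol/h; y_C = 441.1 / 1365 = 0.3231.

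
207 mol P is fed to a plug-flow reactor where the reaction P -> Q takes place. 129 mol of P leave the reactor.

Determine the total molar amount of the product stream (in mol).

For P: n = n₀ − 1ξ → 129 = 207 − 1ξ, giving ξ = 78 mol.
Outlet amounts (n = n₀ + ν ξ):
  P: 207 − 1(78) = 129
  Q: 0 + 1(78) = 78
Total out = 129 + 78 = 207 mol.

207 mol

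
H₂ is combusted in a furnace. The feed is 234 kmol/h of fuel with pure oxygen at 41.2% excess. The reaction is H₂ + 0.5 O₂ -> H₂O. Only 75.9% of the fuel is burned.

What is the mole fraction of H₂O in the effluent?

0.572

Stoichiometric O₂ = 0.5 × 234 = 117 kmol/h; O₂ fed = 117 × 1.412 = 165.2 kmol/h.
Fuel reacted = 0.759 × 234 → ξ = 177.6 kmol/h.
Outlet (n = n₀ + ν ξ):
  H₂: 234 − 1(177.6) = 56.39
  O₂: 165.2 − 0.5(177.6) = 76.4
  H₂O: 0 + 1(177.6) = 177.6
Total out = 310.4 kmol/h; y_H₂O = 177.6 / 310.4 = 0.5722.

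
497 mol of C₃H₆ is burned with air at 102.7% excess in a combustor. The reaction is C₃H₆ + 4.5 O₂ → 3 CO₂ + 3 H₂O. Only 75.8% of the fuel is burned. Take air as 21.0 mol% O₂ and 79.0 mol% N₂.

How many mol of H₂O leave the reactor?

1130 mol

Stoichiometric O₂ = 4.5 × 497 = 2236 mol; O₂ fed = 2236 × 2.027 = 4533 mol.
N₂ fed = 4533 × 79/21 = 17050 mol.
Fuel reacted = 0.758 × 497 → ξ = 376.7 mol.
Outlet (n = n₀ + ν ξ):
  C₃H₆: 497 − 1(376.7) = 120.3
  O₂: 4533 − 4.5(376.7) = 2838
  N₂: 17050 (inert)
  CO₂: 0 + 3(376.7) = 1130
  H₂O: 0 + 3(376.7) = 1130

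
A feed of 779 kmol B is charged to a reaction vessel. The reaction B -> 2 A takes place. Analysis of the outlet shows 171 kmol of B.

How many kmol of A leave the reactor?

1220 kmol

For B: n = n₀ − 1ξ → 171 = 779 − 1ξ, giving ξ = 608 kmol.
Outlet amounts (n = n₀ + ν ξ):
  B: 779 − 1(608) = 171
  A: 0 + 2(608) = 1216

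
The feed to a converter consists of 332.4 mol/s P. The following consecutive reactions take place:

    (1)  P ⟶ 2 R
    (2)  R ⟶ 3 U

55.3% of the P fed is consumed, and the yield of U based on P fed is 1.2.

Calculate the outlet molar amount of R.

235 mol/s

Conversion of P: P consumed = 1ξ₁ = 0.553 × 332.4 → ξ₁ = 183.8 mol/s.
Yield of U: 3ξ₂ / 332.4 = 1.2 → ξ₂ = 133 mol/s.
Outlet amounts (n = n₀ + Σ ν·ξ):
  P: 332.4 − 1(183.8) = 148.6
  R: 0 + 2(183.8) − 1(133) = 234.7
  U: 0 + 3(133) = 398.9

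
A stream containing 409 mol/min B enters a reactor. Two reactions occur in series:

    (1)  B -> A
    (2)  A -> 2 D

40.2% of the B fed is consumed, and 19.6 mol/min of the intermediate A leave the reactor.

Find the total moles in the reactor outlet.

554 mol/min

Conversion of B: B consumed = 1ξ₁ = 0.402 × 409 → ξ₁ = 164.4 mol/min.
A balance: n_A = 0 + 1ξ₁ − 1ξ₂ = 19.6 → ξ₂ = (1·164.4 − 19.6)/1 = 144.8 mol/min.
Outlet amounts (n = n₀ + Σ ν·ξ):
  B: 409 − 1(164.4) = 244.6
  A: 0 + 1(164.4) − 1(144.8) = 19.6
  D: 0 + 2(144.8) = 289.6
Total out = 244.6 + 19.6 + 289.6 = 553.8 mol/min.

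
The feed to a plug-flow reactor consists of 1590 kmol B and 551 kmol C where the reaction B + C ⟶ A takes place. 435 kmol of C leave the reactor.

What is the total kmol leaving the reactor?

For C: n = n₀ − 1ξ → 435 = 551 − 1ξ, giving ξ = 116 kmol.
Outlet amounts (n = n₀ + ν ξ):
  B: 1590 − 1(116) = 1474
  C: 551 − 1(116) = 435
  A: 0 + 1(116) = 116
Total out = 1474 + 435 + 116 = 2025 kmol.

2020 kmol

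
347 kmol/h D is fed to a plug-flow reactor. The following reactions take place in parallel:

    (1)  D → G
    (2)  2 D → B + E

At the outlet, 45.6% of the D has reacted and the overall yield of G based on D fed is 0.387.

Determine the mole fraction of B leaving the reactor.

0.0345

Yield of G: 1ξ₁ / 347 = 0.387 → ξ₁ = 134.3 kmol/h.
Conversion of D: 1ξ₁ + 2ξ₂ = 0.456 × 347 = 158.2 → ξ₂ = 11.97 kmol/h.
Outlet amounts (n = n₀ + Σ ν·ξ):
  D: 347 − 1(134.3) − 2(11.97) = 188.8
  G: 0 + 1(134.3) = 134.3
  B: 0 + 1(11.97) = 11.97
  E: 0 + 1(11.97) = 11.97
Total out = 347 kmol/h; y_B = 11.97 / 347 = 0.0345.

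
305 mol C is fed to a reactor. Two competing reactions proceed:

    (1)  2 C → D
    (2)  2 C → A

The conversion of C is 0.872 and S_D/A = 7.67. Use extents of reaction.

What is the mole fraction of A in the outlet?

Conversion of C: C consumed = 0.872 × 305 = 266 mol = 2ξ₁ + 2ξ₂.
Selectivity: 1ξ₁ / (1ξ₂) = 7.67 → ξ₁ = 7.67 ξ₂.
Substitute: (2·7.67 + 2) ξ₂ = 266 → ξ₂ = 15.34 mol, ξ₁ = 117.6 mol.
Outlet amounts (n = n₀ + Σ ν·ξ):
  C: 305 − 2(117.6) − 2(15.34) = 39.04
  D: 0 + 1(117.6) = 117.6
  A: 0 + 1(15.34) = 15.34
Total out = 172 mol; y_A = 15.34 / 172 = 0.08916.

0.0892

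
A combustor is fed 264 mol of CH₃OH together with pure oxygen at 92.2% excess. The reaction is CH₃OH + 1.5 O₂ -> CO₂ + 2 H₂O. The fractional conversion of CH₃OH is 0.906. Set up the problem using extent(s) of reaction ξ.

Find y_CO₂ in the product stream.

Stoichiometric O₂ = 1.5 × 264 = 396 mol; O₂ fed = 396 × 1.922 = 761.1 mol.
Fuel reacted = 0.906 × 264 → ξ = 239.2 mol.
Outlet (n = n₀ + ν ξ):
  CH₃OH: 264 − 1(239.2) = 24.82
  O₂: 761.1 − 1.5(239.2) = 402.3
  CO₂: 0 + 1(239.2) = 239.2
  H₂O: 0 + 2(239.2) = 478.4
Total out = 1145 mol; y_CO₂ = 239.2 / 1145 = 0.2089.

0.209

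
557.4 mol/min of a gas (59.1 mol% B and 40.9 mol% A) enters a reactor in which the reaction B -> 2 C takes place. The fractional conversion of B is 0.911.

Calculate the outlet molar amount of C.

B reacted = 0.911 × 329.4 = 300.1 mol/min; ν_B = −1, so ξ = 300.1/1 = 300.1 mol/min.
Outlet amounts (n = n₀ + ν ξ):
  B: 329.4 − 1(300.1) = 29.32
  C: 0 + 2(300.1) = 600.2
  A: 228 (inert)

600 mol/min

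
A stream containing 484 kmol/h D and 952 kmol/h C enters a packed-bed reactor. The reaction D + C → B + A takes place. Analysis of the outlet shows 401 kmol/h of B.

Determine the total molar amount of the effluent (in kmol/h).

1440 kmol/h

For B: n = n₀ + 1ξ → 401 = 0 + 1ξ, giving ξ = 401 kmol/h.
Outlet amounts (n = n₀ + ν ξ):
  D: 484 − 1(401) = 83
  C: 952 − 1(401) = 551
  B: 0 + 1(401) = 401
  A: 0 + 1(401) = 401
Total out = 83 + 551 + 401 + 401 = 1436 kmol/h.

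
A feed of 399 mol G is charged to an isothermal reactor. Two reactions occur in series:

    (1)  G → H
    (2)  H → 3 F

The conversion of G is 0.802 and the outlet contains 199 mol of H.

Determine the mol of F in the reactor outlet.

Conversion of G: G consumed = 1ξ₁ = 0.802 × 399 → ξ₁ = 320 mol.
H balance: n_H = 0 + 1ξ₁ − 1ξ₂ = 199 → ξ₂ = (1·320 − 199)/1 = 121 mol.
Outlet amounts (n = n₀ + Σ ν·ξ):
  G: 399 − 1(320) = 79
  H: 0 + 1(320) − 1(121) = 199
  F: 0 + 3(121) = 363

363 mol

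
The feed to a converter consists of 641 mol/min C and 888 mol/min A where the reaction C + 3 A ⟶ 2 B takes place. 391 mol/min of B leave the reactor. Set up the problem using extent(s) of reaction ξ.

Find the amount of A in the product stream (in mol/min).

302 mol/min

For B: n = n₀ + 2ξ → 391 = 0 + 2ξ, giving ξ = 195.5 mol/min.
Outlet amounts (n = n₀ + ν ξ):
  C: 641 − 1(195.5) = 445.5
  A: 888 − 3(195.5) = 301.5
  B: 0 + 2(195.5) = 391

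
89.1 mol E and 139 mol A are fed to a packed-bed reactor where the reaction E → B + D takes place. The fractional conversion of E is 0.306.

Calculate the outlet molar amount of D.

E reacted = 0.306 × 89.1 = 27.26 mol; ν_E = −1, so ξ = 27.26/1 = 27.26 mol.
Outlet amounts (n = n₀ + ν ξ):
  E: 89.1 − 1(27.26) = 61.84
  B: 0 + 1(27.26) = 27.26
  D: 0 + 1(27.26) = 27.26
  A: 139 (inert)

27.3 mol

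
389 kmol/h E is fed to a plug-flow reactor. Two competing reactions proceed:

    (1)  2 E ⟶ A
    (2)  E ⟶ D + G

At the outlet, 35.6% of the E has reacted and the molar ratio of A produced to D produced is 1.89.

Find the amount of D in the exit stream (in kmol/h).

29 kmol/h

Conversion of E: E consumed = 0.356 × 389 = 138.5 kmol/h = 2ξ₁ + 1ξ₂.
Selectivity: 1ξ₁ / (1ξ₂) = 1.89 → ξ₁ = 1.89 ξ₂.
Substitute: (2·1.89 + 1) ξ₂ = 138.5 → ξ₂ = 28.97 kmol/h, ξ₁ = 54.76 kmol/h.
Outlet amounts (n = n₀ + Σ ν·ξ):
  E: 389 − 2(54.76) − 1(28.97) = 250.5
  A: 0 + 1(54.76) = 54.76
  D: 0 + 1(28.97) = 28.97
  G: 0 + 1(28.97) = 28.97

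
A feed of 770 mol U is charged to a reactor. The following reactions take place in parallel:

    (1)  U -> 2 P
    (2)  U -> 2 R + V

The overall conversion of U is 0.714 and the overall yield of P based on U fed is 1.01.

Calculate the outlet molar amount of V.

161 mol

Yield of P: 2ξ₁ / 770 = 1.01 → ξ₁ = 388.9 mol.
Conversion of U: 1ξ₁ + 1ξ₂ = 0.714 × 770 = 549.8 → ξ₂ = 160.9 mol.
Outlet amounts (n = n₀ + Σ ν·ξ):
  U: 770 − 1(388.9) − 1(160.9) = 220.2
  P: 0 + 2(388.9) = 777.7
  R: 0 + 2(160.9) = 321.9
  V: 0 + 1(160.9) = 160.9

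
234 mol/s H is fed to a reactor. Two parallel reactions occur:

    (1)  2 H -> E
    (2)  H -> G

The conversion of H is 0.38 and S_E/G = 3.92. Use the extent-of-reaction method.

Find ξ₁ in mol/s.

Conversion of H: H consumed = 0.38 × 234 = 88.92 mol/s = 2ξ₁ + 1ξ₂.
Selectivity: 1ξ₁ / (1ξ₂) = 3.92 → ξ₁ = 3.92 ξ₂.
Substitute: (2·3.92 + 1) ξ₂ = 88.92 → ξ₂ = 10.06 mol/s, ξ₁ = 39.43 mol/s.
Outlet amounts (n = n₀ + Σ ν·ξ):
  H: 234 − 2(39.43) − 1(10.06) = 145.1
  E: 0 + 1(39.43) = 39.43
  G: 0 + 1(10.06) = 10.06

ξ₁ = 39.4 mol/s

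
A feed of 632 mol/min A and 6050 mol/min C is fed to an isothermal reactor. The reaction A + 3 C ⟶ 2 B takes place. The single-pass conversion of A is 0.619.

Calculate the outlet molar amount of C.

A reacted = 0.619 × 632 = 391.2 mol/min; ν_A = −1, so ξ = 391.2/1 = 391.2 mol/min.
Outlet amounts (n = n₀ + ν ξ):
  A: 632 − 1(391.2) = 240.8
  C: 6050 − 3(391.2) = 4876
  B: 0 + 2(391.2) = 782.4

4880 mol/min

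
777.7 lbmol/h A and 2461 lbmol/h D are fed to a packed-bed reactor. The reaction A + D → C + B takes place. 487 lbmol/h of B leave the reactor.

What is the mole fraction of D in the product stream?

0.61

For B: n = n₀ + 1ξ → 487 = 0 + 1ξ, giving ξ = 487 lbmol/h.
Outlet amounts (n = n₀ + ν ξ):
  A: 777.7 − 1(487) = 290.7
  D: 2461 − 1(487) = 1974
  C: 0 + 1(487) = 487
  B: 0 + 1(487) = 487
Total out = 3239 lbmol/h; y_D = 1974 / 3239 = 0.6095.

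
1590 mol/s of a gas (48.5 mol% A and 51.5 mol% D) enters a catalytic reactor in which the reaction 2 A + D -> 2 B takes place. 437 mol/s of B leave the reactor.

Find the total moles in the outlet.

For B: n = n₀ + 2ξ → 437 = 0 + 2ξ, giving ξ = 218.5 mol/s.
Outlet amounts (n = n₀ + ν ξ):
  A: 771.1 − 2(218.5) = 334.1
  D: 818.9 − 1(218.5) = 600.4
  B: 0 + 2(218.5) = 437
Total out = 334.1 + 600.4 + 437 = 1372 mol/s.

1370 mol/s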